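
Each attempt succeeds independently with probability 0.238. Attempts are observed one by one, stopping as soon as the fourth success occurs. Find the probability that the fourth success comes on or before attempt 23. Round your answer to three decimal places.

0.833

Finishing within 23 attempts ⇔ at least 4 successes in the first 23. With X ~ Binomial(23, 0.238), P(Y ≤ 23) = 1 − P(X ≤ 3).
  k=0: C(23,0)·0.238^0·0.762^23 = 0.00193
  k=1: C(23,1)·0.238^1·0.762^22 = 0.01385
  k=2: C(23,2)·0.238^2·0.762^21 = 0.04757
  k=3: C(23,3)·0.238^3·0.762^20 = 0.10400
1 − 0.16735 = 0.83265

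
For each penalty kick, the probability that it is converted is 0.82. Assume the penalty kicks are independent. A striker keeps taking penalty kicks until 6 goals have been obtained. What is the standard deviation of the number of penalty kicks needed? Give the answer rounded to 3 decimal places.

Y = total penalty kicks until the sixth success; negative binomial with r=6, p=0.82.
SD(Y) = √[r(1−p)/p²] = √(1.60619) = 1.26735

1.267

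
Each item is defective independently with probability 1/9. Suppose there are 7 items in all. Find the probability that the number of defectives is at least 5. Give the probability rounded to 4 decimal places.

0.0003

X ~ Binomial(7, 0.111111); P(X ≥ 5) = Σ C(7,k) p^k (1−p)^(7−k) over k:
  k=5: C(7,5)·0.111111^5·0.888889^2 = 0.000281
  k=6: C(7,6)·0.111111^6·0.888889^1 = 0.000012
  k=7: C(7,7)·0.111111^7·0.888889^0 = 0.000000
Total = 0.000293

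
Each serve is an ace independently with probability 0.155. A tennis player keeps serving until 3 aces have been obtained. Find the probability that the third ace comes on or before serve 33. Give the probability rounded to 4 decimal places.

Finishing within 33 serves ⇔ at least 3 successes in the first 33. With X ~ Binomial(33, 0.155), P(Y ≤ 33) = 1 − P(X ≤ 2).
  k=0: C(33,0)·0.155^0·0.845^33 = 0.003857
  k=1: C(33,1)·0.155^1·0.845^32 = 0.023349
  k=2: C(33,2)·0.155^2·0.845^31 = 0.068526
1 − 0.095732 = 0.904268

0.9043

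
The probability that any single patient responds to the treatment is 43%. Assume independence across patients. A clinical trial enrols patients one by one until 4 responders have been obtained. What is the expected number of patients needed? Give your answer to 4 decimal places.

Y = total patients until the fourth success; negative binomial with r=4, p=0.43.
E[Y] = r / p = 4 / 0.43 = 9.302326

9.3023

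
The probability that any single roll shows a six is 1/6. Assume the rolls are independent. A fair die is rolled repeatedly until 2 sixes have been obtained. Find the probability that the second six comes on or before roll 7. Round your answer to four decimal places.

Finishing within 7 rolls ⇔ at least 2 successes in the first 7. With X ~ Binomial(7, 0.166667), P(Y ≤ 7) = 1 − P(X ≤ 1).
  k=0: C(7,0)·0.166667^0·0.833333^7 = 0.279082
  k=1: C(7,1)·0.166667^1·0.833333^6 = 0.390714
1 − 0.669796 = 0.330204

0.3302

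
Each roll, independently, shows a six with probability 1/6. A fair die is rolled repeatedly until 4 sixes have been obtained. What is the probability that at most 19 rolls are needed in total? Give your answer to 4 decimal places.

0.3930

Finishing within 19 rolls ⇔ at least 4 successes in the first 19. With X ~ Binomial(19, 0.166667), P(Y ≤ 19) = 1 − P(X ≤ 3).
  k=0: C(19,0)·0.166667^0·0.833333^19 = 0.031301
  k=1: C(19,1)·0.166667^1·0.833333^18 = 0.118943
  k=2: C(19,2)·0.166667^2·0.833333^17 = 0.214098
  k=3: C(19,3)·0.166667^3·0.833333^16 = 0.242644
1 − 0.606986 = 0.393014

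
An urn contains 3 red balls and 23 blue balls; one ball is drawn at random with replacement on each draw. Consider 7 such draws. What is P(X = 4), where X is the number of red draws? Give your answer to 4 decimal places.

0.0043

X ~ Binomial(n=7, p=0.115385).
P(X=4) = C(7,4) · p^4 · (1−p)^3
= 35 · 0.00017725 · 0.69225 = 0.004295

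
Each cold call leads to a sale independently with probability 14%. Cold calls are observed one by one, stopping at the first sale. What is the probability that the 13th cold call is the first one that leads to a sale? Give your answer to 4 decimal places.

Geometric (trials to first success), p = 0.14.
P(Y = 13) = (1−p)^12 · p = 0.16367 · 0.14 = 0.022914

0.0229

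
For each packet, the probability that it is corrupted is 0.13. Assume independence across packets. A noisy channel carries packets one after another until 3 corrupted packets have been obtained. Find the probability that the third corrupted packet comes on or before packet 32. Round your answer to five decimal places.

0.80440

Finishing within 32 packets ⇔ at least 3 successes in the first 32. With X ~ Binomial(32, 0.13), P(Y ≤ 32) = 1 − P(X ≤ 2).
  k=0: C(32,0)·0.13^0·0.87^32 = 0.0116042
  k=1: C(32,1)·0.13^1·0.87^31 = 0.0554869
  k=2: C(32,2)·0.13^2·0.87^30 = 0.1285127
1 − 0.1956038 = 0.8043962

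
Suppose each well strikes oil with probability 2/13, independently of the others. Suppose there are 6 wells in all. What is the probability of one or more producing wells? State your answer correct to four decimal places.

P(at least one) = 1 − P(none) = 1 − (1 − 0.153846)^6
= 1 − 0.367025 = 0.632975

0.6330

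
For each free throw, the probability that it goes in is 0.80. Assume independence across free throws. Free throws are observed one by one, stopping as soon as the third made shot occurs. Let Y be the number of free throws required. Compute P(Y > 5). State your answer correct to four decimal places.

0.0579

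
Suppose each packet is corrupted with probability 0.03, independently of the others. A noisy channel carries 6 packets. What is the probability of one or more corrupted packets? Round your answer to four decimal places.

0.1670

P(at least one) = 1 − P(none) = 1 − (1 − 0.03)^6
= 1 − 0.832972 = 0.167028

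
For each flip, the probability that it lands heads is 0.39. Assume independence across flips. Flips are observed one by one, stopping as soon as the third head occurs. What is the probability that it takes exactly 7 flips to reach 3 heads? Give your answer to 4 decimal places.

0.1232

Y = trial on which the third success occurs; negative binomial, r=3, p=0.39.
P(Y=7) = C(6,2) · p^3 · (1−p)^4
= 15 · 0.059319 · 0.13846 = 0.123198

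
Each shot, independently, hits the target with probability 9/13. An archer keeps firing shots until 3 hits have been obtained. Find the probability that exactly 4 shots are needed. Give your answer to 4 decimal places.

0.3063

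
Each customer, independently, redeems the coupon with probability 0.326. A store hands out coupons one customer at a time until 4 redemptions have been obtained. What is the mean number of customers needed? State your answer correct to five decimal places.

Y = total customers until the fourth success; negative binomial with r=4, p=0.326.
E[Y] = r / p = 4 / 0.326 = 12.2699387

12.26994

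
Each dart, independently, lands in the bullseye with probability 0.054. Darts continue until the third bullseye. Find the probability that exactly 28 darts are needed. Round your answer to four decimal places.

0.0138

Y = trial on which the third success occurs; negative binomial, r=3, p=0.054.
P(Y=28) = C(27,2) · p^3 · (1−p)^25
= 351 · 0.00015746 · 0.24962 = 0.013796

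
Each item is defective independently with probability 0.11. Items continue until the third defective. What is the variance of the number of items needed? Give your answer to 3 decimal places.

220.661

Y = total items until the third success; negative binomial with r=3, p=0.11.
Var(Y) = r(1−p)/p² = 3·0.89 / 0.11² = 220.66116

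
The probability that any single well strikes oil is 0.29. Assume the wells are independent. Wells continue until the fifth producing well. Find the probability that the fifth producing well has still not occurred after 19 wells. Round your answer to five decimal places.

Needing more than 19 wells ⇔ fewer than 5 successes in the first 19. With X ~ Binomial(19, 0.29), P(Y > 19) = P(X ≤ 4).
  k=0: C(19,0)·0.29^0·0.71^19 = 0.0014925
  k=1: C(19,1)·0.29^1·0.71^18 = 0.0115825
  k=2: C(19,2)·0.29^2·0.71^17 = 0.0425779
  k=3: C(19,3)·0.29^3·0.71^16 = 0.0985488
  k=4: C(19,4)·0.29^4·0.71^15 = 0.1610093
P(X ≤ 4) = 0.3152110

0.31521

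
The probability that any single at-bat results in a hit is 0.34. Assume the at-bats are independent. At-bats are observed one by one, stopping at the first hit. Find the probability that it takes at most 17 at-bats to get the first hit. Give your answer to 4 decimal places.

0.9991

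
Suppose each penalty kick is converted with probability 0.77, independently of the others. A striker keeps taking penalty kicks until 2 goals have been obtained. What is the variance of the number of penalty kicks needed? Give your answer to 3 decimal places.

0.776

Y = total penalty kicks until the second success; negative binomial with r=2, p=0.77.
Var(Y) = r(1−p)/p² = 2·0.23 / 0.77² = 0.77585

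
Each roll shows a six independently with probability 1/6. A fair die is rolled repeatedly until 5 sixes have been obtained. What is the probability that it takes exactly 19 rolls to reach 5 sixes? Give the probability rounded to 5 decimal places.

0.03065

Y = trial on which the fifth success occurs; negative binomial, r=5, p=0.166667.
P(Y=19) = C(18,4) · p^5 · (1−p)^14
= 3060 · 0.0001286 · 0.077887 = 0.0306498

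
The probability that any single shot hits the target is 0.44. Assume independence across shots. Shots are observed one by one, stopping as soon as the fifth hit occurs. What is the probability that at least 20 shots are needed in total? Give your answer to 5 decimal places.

Needing more than 19 shots ⇔ fewer than 5 successes in the first 19. With X ~ Binomial(19, 0.44), P(Y > 19) = P(X ≤ 4).
  k=0: C(19,0)·0.44^0·0.56^19 = 0.0000164
  k=1: C(19,1)·0.44^1·0.56^18 = 0.0002452
  k=2: C(19,2)·0.44^2·0.56^17 = 0.0017342
  k=3: C(19,3)·0.44^3·0.56^16 = 0.0077213
  k=4: C(19,4)·0.44^4·0.56^15 = 0.0242669
P(X ≤ 4) = 0.0339841

0.03398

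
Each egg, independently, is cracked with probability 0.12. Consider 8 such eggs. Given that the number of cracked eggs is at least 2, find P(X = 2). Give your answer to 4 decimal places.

X ~ Binomial(8, 0.12). Want P(X=2 | X≥2) = P(X=2) / P(X≥2).
P(X=2) = C(8,2)·0.12^2·0.88^6 = 0.187248
P(X≥2) = 1 − 0.359635 − 0.392329 = 0.248037
Ratio = 0.187248 / 0.248037 = 0.754919

0.7549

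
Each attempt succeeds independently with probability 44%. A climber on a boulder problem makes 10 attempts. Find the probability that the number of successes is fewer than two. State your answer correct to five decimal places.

X ~ Binomial(10, 0.44); P(X ≤ 1) = Σ C(10,k) p^k (1−p)^(10−k) over k:
  k=0: C(10,0)·0.44^0·0.56^10 = 0.0030331
  k=1: C(10,1)·0.44^1·0.56^9 = 0.0238311
Total = 0.0268642

0.02686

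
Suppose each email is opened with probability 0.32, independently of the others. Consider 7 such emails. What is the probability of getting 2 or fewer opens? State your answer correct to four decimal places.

X ~ Binomial(7, 0.32); P(X ≤ 2) = Σ C(7,k) p^k (1−p)^(7−k) over k:
  k=0: C(7,0)·0.32^0·0.68^7 = 0.067230
  k=1: C(7,1)·0.32^1·0.68^6 = 0.221463
  k=2: C(7,2)·0.32^2·0.68^5 = 0.312654
Total = 0.601347

0.6013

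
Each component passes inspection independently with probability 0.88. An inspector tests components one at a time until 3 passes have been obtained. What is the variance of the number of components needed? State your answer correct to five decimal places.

0.46488

Y = total components until the third success; negative binomial with r=3, p=0.88.
Var(Y) = r(1−p)/p² = 3·0.12 / 0.88² = 0.4648760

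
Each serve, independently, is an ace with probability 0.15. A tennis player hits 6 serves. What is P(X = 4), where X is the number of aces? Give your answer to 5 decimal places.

X ~ Binomial(n=6, p=0.15).
P(X=4) = C(6,4) · p^4 · (1−p)^2
= 15 · 0.00050625 · 0.7225 = 0.0054865

0.00549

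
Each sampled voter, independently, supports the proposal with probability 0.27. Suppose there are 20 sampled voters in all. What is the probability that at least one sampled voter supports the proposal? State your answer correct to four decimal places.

0.9982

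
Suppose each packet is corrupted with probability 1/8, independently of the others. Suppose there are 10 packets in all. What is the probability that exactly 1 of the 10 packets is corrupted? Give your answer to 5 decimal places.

0.37582

X ~ Binomial(n=10, p=0.125).
P(X=1) = C(10,1) · p^1 · (1−p)^9
= 10 · 0.125 · 0.30066 = 0.3758223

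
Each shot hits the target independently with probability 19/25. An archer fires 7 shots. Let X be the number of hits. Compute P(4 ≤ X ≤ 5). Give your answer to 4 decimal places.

0.4681

X ~ Binomial(7, 0.76); P(4 ≤ X ≤ 5) = Σ C(7,k) p^k (1−p)^(7−k) over k:
  k=4: C(7,4)·0.76^4·0.24^3 = 0.161420
  k=5: C(7,5)·0.76^5·0.24^2 = 0.306697
Total = 0.468117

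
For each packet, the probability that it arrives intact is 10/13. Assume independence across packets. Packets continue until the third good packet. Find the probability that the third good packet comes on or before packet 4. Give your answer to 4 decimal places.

Finishing within 4 packets ⇔ at least 3 successes in the first 4. With X ~ Binomial(4, 0.769231), P(Y ≤ 4) = 1 − P(X ≤ 2).
  k=0: C(4,0)·0.769231^0·0.230769^4 = 0.002836
  k=1: C(4,1)·0.769231^1·0.230769^3 = 0.037814
  k=2: C(4,2)·0.769231^2·0.230769^2 = 0.189069
1 − 0.229719 = 0.770281

0.7703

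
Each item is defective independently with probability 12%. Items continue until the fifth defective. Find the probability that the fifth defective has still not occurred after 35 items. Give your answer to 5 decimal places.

0.58751

Needing more than 35 items ⇔ fewer than 5 successes in the first 35. With X ~ Binomial(35, 0.12), P(Y > 35) = P(X ≤ 4).
  k=0: C(35,0)·0.12^0·0.88^35 = 0.0113997
  k=1: C(35,1)·0.12^1·0.88^34 = 0.0544077
  k=2: C(35,2)·0.12^2·0.88^33 = 0.1261269
  k=3: C(35,3)·0.12^3·0.88^32 = 0.1891903
  k=4: C(35,4)·0.12^4·0.88^31 = 0.2063894
P(X ≤ 4) = 0.5875140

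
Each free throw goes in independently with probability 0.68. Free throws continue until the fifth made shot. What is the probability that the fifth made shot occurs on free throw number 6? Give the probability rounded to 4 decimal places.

0.2326

Y = trial on which the fifth success occurs; negative binomial, r=5, p=0.68.
P(Y=6) = C(5,4) · p^5 · (1−p)^1
= 5 · 0.14539 · 0.32 = 0.232629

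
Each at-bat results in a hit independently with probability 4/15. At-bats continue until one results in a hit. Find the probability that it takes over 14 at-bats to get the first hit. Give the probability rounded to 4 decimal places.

0.0130

Y = number of at-bats to the first success; geometric, p = 0.266667.
P(Y > 14) = P(first 14 all fail) = (1−p)^14 = 0.013008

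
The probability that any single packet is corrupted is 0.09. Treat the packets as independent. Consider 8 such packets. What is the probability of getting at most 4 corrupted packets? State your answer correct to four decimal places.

X ~ Binomial(8, 0.09); P(X ≤ 4) = Σ C(8,k) p^k (1−p)^(8−k) over k:
  k=0: C(8,0)·0.09^0·0.91^8 = 0.470253
  k=1: C(8,1)·0.09^1·0.91^7 = 0.372068
  k=2: C(8,2)·0.09^2·0.91^6 = 0.128793
  k=3: C(8,3)·0.09^3·0.91^5 = 0.025475
  k=4: C(8,4)·0.09^4·0.91^4 = 0.003149
Total = 0.999738

0.9997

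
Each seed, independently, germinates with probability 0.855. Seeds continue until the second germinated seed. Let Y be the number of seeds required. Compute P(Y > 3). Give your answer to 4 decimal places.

Needing more than 3 seeds ⇔ fewer than 2 successes in the first 3. With X ~ Binomial(3, 0.855), P(Y > 3) = P(X ≤ 1).
  k=0: C(3,0)·0.855^0·0.145^3 = 0.003049
  k=1: C(3,1)·0.855^1·0.145^2 = 0.053929
P(X ≤ 1) = 0.056978

0.0570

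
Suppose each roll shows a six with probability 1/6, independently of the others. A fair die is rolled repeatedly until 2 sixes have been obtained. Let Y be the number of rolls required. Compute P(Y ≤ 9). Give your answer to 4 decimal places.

Finishing within 9 rolls ⇔ at least 2 successes in the first 9. With X ~ Binomial(9, 0.166667), P(Y ≤ 9) = 1 − P(X ≤ 1).
  k=0: C(9,0)·0.166667^0·0.833333^9 = 0.193807
  k=1: C(9,1)·0.166667^1·0.833333^8 = 0.348852
1 − 0.542659 = 0.457341

0.4573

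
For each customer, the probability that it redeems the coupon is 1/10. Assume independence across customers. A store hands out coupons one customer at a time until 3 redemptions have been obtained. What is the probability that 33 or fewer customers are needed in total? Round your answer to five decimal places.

Finishing within 33 customers ⇔ at least 3 successes in the first 33. With X ~ Binomial(33, 0.10), P(Y ≤ 33) = 1 − P(X ≤ 2).
  k=0: C(33,0)·0.10^0·0.90^33 = 0.0309032
  k=1: C(33,1)·0.10^1·0.90^32 = 0.1133116
  k=2: C(33,2)·0.10^2·0.90^31 = 0.2014428
1 − 0.3456575 = 0.6543425

0.65434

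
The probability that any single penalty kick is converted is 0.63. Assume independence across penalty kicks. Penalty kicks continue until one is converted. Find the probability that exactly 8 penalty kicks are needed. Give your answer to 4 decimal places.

Geometric (trials to first success), p = 0.63.
P(Y = 8) = (1−p)^7 · p = 0.00094932 · 0.63 = 0.000598

0.0006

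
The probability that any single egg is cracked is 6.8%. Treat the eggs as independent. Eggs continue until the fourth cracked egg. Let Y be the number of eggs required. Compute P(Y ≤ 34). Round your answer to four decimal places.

0.1980

Finishing within 34 eggs ⇔ at least 4 successes in the first 34. With X ~ Binomial(34, 0.068), P(Y ≤ 34) = 1 − P(X ≤ 3).
  k=0: C(34,0)·0.068^0·0.932^34 = 0.091231
  k=1: C(34,1)·0.068^1·0.932^33 = 0.226315
  k=2: C(34,2)·0.068^2·0.932^32 = 0.272452
  k=3: C(34,3)·0.068^3·0.932^31 = 0.212037
1 − 0.802034 = 0.197966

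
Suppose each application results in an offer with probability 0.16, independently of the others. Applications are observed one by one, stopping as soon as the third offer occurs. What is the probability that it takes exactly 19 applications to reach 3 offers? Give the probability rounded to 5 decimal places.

Y = trial on which the third success occurs; negative binomial, r=3, p=0.16.
P(Y=19) = C(18,2) · p^3 · (1−p)^16
= 153 · 0.004096 · 0.061442 = 0.0385053

0.03851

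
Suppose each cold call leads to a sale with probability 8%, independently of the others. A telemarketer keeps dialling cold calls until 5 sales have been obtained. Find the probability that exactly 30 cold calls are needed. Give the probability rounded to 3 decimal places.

Y = trial on which the fifth success occurs; negative binomial, r=5, p=0.08.
P(Y=30) = C(29,4) · p^5 · (1−p)^25
= 23751 · 3.2768e-06 · 0.12436 = 0.00968

0.010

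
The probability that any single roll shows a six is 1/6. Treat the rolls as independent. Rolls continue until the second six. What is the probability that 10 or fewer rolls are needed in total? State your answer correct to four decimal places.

0.5155

Finishing within 10 rolls ⇔ at least 2 successes in the first 10. With X ~ Binomial(10, 0.166667), P(Y ≤ 10) = 1 − P(X ≤ 1).
  k=0: C(10,0)·0.166667^0·0.833333^10 = 0.161506
  k=1: C(10,1)·0.166667^1·0.833333^9 = 0.323011
1 − 0.484517 = 0.515483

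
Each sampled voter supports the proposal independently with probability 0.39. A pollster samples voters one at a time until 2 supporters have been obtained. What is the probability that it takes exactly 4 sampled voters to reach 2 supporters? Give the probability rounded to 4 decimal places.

0.1698

Y = trial on which the second success occurs; negative binomial, r=2, p=0.39.
P(Y=4) = C(3,1) · p^2 · (1−p)^2
= 3 · 0.1521 · 0.3721 = 0.169789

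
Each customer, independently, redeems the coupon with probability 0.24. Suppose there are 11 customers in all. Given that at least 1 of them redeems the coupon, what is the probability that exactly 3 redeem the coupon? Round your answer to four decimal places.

X ~ Binomial(11, 0.24). Want P(X=3 | X≥1) = P(X=3) / P(X≥1).
P(X=3) = C(11,3)·0.24^3·0.76^8 = 0.253879
P(X≥1) = 1 − 0.048860 = 0.951140
Ratio = 0.253879 / 0.951140 = 0.266920

0.2669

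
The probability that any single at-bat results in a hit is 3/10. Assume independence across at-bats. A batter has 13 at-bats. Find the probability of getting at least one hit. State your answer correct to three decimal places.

P(at least one) = 1 − P(none) = 1 − (1 − 0.30)^13
= 1 − 0.00969 = 0.99031

0.990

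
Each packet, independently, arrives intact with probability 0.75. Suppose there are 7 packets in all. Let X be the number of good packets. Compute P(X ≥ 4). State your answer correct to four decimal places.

X ~ Binomial(7, 0.75); P(X ≥ 4) = Σ C(7,k) p^k (1−p)^(7−k) over k:
  k=4: C(7,4)·0.75^4·0.25^3 = 0.173035
  k=5: C(7,5)·0.75^5·0.25^2 = 0.311462
  k=6: C(7,6)·0.75^6·0.25^1 = 0.311462
  k=7: C(7,7)·0.75^7·0.25^0 = 0.133484
Total = 0.929443

0.9294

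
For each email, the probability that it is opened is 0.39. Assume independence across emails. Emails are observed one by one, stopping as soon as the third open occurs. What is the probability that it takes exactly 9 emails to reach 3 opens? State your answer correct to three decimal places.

0.086

Y = trial on which the third success occurs; negative binomial, r=3, p=0.39.
P(Y=9) = C(8,2) · p^3 · (1−p)^6
= 28 · 0.059319 · 0.05152 = 0.08557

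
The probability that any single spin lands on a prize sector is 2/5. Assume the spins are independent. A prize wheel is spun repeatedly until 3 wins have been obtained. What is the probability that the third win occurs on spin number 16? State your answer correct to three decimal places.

0.009

Y = trial on which the third success occurs; negative binomial, r=3, p=0.40.
P(Y=16) = C(15,2) · p^3 · (1−p)^13
= 105 · 0.064 · 0.0013061 = 0.00878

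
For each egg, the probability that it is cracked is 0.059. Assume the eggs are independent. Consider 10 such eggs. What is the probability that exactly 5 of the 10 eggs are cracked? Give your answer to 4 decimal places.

X ~ Binomial(n=10, p=0.059).
P(X=5) = C(10,5) · p^5 · (1−p)^5
= 252 · 7.1492e-07 · 0.73782 = 0.000133

0.0001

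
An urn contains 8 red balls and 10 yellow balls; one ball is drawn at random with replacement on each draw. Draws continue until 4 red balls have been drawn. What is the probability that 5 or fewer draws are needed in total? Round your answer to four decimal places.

0.1257

Finishing within 5 draws ⇔ at least 4 successes in the first 5. With X ~ Binomial(5, 0.444444), P(Y ≤ 5) = 1 − P(X ≤ 3).
  k=0: C(5,0)·0.444444^0·0.555556^5 = 0.052922
  k=1: C(5,1)·0.444444^1·0.555556^4 = 0.211689
  k=2: C(5,2)·0.444444^2·0.555556^3 = 0.338702
  k=3: C(5,3)·0.444444^3·0.555556^2 = 0.270961
1 − 0.874274 = 0.125726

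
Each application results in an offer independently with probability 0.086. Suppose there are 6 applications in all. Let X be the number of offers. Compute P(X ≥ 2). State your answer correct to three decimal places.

X ~ Binomial(6, 0.086); P(X ≥ 2) = Σ C(6,k) p^k (1−p)^(6−k) over k:
  k=2: C(6,2)·0.086^2·0.914^4 = 0.07742
  k=3: C(6,3)·0.086^3·0.914^3 = 0.00971
  k=4: C(6,4)·0.086^4·0.914^2 = 0.00069
  k=5: C(6,5)·0.086^5·0.914^1 = 0.00003
  k=6: C(6,6)·0.086^6·0.914^0 = 0.00000
Total = 0.08785

0.088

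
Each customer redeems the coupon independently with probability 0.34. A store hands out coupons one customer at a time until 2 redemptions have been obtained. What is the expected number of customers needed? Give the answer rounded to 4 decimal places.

Y = total customers until the second success; negative binomial with r=2, p=0.34.
E[Y] = r / p = 2 / 0.34 = 5.882353

5.8824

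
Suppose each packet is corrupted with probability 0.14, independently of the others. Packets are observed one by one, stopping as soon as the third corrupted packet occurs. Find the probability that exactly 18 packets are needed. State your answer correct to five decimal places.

Y = trial on which the third success occurs; negative binomial, r=3, p=0.14.
P(Y=18) = C(17,2) · p^3 · (1−p)^15
= 136 · 0.002744 · 0.10411 = 0.0388508

0.03885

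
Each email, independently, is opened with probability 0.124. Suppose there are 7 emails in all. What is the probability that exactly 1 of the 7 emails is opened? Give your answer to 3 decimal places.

0.392

X ~ Binomial(n=7, p=0.124).
P(X=1) = C(7,1) · p^1 · (1−p)^6
= 7 · 0.124 · 0.45188 = 0.39223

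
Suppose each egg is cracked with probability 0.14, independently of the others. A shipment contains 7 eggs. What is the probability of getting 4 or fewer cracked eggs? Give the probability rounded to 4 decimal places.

0.9991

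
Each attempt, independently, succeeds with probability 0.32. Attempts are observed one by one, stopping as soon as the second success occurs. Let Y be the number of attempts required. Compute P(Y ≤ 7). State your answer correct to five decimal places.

Finishing within 7 attempts ⇔ at least 2 successes in the first 7. With X ~ Binomial(7, 0.32), P(Y ≤ 7) = 1 − P(X ≤ 1).
  k=0: C(7,0)·0.32^0·0.68^7 = 0.0672299
  k=1: C(7,1)·0.32^1·0.68^6 = 0.2214632
1 − 0.2886930 = 0.7113070

0.71131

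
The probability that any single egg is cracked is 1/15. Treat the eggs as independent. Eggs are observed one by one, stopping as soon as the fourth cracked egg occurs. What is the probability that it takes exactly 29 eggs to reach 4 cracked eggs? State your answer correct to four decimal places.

Y = trial on which the fourth success occurs; negative binomial, r=4, p=0.066667.
P(Y=29) = C(28,3) · p^4 · (1−p)^25
= 3276 · 1.9753e-05 · 0.1782 = 0.011532

0.0115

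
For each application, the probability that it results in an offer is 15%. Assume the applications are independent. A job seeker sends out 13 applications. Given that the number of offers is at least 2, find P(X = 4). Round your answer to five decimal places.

X ~ Binomial(13, 0.15). Want P(X=4 | X≥2) = P(X=4) / P(X≥2).
P(X=4) = C(13,4)·0.15^4·0.85^9 = 0.0838381
P(X≥2) = 1 − 0.1209055 − 0.2773714 = 0.6017231
Ratio = 0.0838381 / 0.6017231 = 0.1393300

0.13933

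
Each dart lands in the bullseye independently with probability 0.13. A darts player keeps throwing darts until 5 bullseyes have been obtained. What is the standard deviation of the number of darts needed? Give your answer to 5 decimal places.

16.04358

Y = total darts until the fifth success; negative binomial with r=5, p=0.13.
SD(Y) = √[r(1−p)/p²] = √(257.3964497) = 16.0435797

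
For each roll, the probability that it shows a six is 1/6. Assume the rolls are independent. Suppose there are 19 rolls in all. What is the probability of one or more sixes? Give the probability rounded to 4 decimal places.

0.9687

P(at least one) = 1 − P(none) = 1 − (1 − 0.166667)^19
= 1 − 0.031301 = 0.968699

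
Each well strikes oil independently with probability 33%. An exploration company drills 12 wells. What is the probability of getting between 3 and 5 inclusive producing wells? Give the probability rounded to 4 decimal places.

0.6413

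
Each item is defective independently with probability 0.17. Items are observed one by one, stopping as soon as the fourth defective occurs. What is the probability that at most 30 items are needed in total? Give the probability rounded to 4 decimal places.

0.7748

Finishing within 30 items ⇔ at least 4 successes in the first 30. With X ~ Binomial(30, 0.17), P(Y ≤ 30) = 1 − P(X ≤ 3).
  k=0: C(30,0)·0.17^0·0.83^30 = 0.003735
  k=1: C(30,1)·0.17^1·0.83^29 = 0.022953
  k=2: C(30,2)·0.17^2·0.83^28 = 0.068167
  k=3: C(30,3)·0.17^3·0.83^27 = 0.130311
1 − 0.225166 = 0.774834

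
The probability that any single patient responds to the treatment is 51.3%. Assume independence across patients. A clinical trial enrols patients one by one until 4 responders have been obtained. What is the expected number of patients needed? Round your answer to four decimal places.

Y = total patients until the fourth success; negative binomial with r=4, p=0.513.
E[Y] = r / p = 4 / 0.513 = 7.797271

7.7973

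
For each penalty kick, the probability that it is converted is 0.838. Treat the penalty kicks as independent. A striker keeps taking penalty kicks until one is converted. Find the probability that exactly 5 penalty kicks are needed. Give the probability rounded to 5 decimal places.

0.00058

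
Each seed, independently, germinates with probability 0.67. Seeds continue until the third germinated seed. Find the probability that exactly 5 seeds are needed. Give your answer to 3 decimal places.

0.197

Y = trial on which the third success occurs; negative binomial, r=3, p=0.67.
P(Y=5) = C(4,2) · p^3 · (1−p)^2
= 6 · 0.30076 · 0.1089 = 0.19652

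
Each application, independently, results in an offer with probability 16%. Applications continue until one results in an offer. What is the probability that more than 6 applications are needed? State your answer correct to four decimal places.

0.3513

Y = number of applications to the first success; geometric, p = 0.16.
P(Y > 6) = P(first 6 all fail) = (1−p)^6 = 0.351298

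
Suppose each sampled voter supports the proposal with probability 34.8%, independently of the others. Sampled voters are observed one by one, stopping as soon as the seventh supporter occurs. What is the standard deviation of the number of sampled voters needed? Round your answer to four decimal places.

6.1389

Y = total sampled voters until the seventh success; negative binomial with r=7, p=0.348.
SD(Y) = √[r(1−p)/p²] = √(37.686616) = 6.138943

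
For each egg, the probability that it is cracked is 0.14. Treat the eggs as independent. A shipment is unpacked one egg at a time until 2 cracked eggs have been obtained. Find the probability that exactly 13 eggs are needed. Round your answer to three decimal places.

Y = trial on which the second success occurs; negative binomial, r=2, p=0.14.
P(Y=13) = C(12,1) · p^2 · (1−p)^11
= 12 · 0.0196 · 0.19032 = 0.04476

0.045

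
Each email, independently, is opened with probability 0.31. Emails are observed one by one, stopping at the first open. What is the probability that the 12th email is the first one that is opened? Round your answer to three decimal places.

Geometric (trials to first success), p = 0.31.
P(Y = 12) = (1−p)^11 · p = 0.016879 · 0.31 = 0.00523

0.005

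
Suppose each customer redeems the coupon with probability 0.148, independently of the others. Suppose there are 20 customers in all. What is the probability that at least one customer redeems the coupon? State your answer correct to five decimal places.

P(at least one) = 1 − P(none) = 1 − (1 − 0.148)^20
= 1 − 0.0406249 = 0.9593751

0.95938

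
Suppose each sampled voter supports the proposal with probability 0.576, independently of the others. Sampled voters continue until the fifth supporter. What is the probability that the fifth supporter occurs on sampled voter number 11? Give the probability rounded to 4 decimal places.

Y = trial on which the fifth success occurs; negative binomial, r=5, p=0.576.
P(Y=11) = C(10,4) · p^5 · (1−p)^6
= 210 · 0.063403 · 0.0058103 = 0.077362

0.0774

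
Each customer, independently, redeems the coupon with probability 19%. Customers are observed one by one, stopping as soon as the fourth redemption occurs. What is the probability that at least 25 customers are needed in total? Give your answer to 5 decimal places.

Needing more than 24 customers ⇔ fewer than 4 successes in the first 24. With X ~ Binomial(24, 0.19), P(Y > 24) = P(X ≤ 3).
  k=0: C(24,0)·0.19^0·0.81^24 = 0.0063627
  k=1: C(24,1)·0.19^1·0.81^23 = 0.0358196
  k=2: C(24,2)·0.19^2·0.81^22 = 0.0966244
  k=3: C(24,3)·0.19^3·0.81^21 = 0.1662098
P(X ≤ 3) = 0.3050165

0.30502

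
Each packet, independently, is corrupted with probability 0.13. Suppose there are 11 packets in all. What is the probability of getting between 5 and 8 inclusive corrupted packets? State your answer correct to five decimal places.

X ~ Binomial(11, 0.13); P(5 ≤ X ≤ 8) = Σ C(11,k) p^k (1−p)^(11−k) over k:
  k=5: C(11,5)·0.13^5·0.87^6 = 0.0074383
  k=6: C(11,6)·0.13^6·0.87^5 = 0.0011115
  k=7: C(11,7)·0.13^7·0.87^4 = 0.0001186
  k=8: C(11,8)·0.13^8·0.87^3 = 0.0000089
Total = 0.0086773

0.00868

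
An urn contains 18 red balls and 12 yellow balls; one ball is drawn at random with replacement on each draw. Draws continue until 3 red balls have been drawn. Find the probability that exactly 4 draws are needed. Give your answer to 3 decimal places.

0.259

Y = trial on which the third success occurs; negative binomial, r=3, p=0.60.
P(Y=4) = C(3,2) · p^3 · (1−p)^1
= 3 · 0.216 · 0.4 = 0.25920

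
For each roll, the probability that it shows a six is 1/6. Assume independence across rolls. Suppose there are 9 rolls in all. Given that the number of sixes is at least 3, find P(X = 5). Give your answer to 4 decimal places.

0.0438

X ~ Binomial(9, 0.166667). Want P(X=5 | X≥3) = P(X=5) / P(X≥3).
P(X=5) = C(9,5)·0.166667^5·0.833333^4 = 0.007814
P(X≥3) = 1 − 0.193807 − 0.348852 − 0.279082 = 0.178260
Ratio = 0.007814 / 0.178260 = 0.043837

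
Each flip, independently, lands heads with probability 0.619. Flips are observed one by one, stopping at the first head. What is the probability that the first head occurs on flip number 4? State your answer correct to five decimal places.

0.03423

Geometric (trials to first success), p = 0.619.
P(Y = 4) = (1−p)^3 · p = 0.055306 · 0.619 = 0.0342346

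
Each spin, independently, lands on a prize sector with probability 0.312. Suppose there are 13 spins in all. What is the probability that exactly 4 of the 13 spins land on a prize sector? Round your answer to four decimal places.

X ~ Binomial(n=13, p=0.312).
P(X=4) = C(13,4) · p^4 · (1−p)^9
= 715 · 0.0094759 · 0.034538 = 0.234002

0.2340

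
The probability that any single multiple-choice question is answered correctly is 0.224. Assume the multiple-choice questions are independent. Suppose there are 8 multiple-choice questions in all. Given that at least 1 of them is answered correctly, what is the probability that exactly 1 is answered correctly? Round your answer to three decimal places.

0.350

X ~ Binomial(8, 0.224). Want P(X=1 | X≥1) = P(X=1) / P(X≥1).
P(X=1) = C(8,1)·0.224^1·0.776^7 = 0.30365
P(X≥1) = 1 − 0.13149 = 0.86851
Ratio = 0.30365 / 0.86851 = 0.34962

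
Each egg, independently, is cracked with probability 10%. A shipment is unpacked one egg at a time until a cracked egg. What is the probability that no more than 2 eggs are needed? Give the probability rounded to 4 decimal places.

Y = number of eggs to the first success; geometric, p = 0.10.
P(Y ≤ 2) = 1 − (1−p)^2 = 1 − 0.810000 = 0.190000

0.1900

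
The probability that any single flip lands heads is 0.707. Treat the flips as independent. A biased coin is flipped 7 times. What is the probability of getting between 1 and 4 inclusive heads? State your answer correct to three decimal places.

0.337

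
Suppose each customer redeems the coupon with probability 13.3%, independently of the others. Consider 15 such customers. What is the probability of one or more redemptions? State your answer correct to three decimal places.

0.882

P(at least one) = 1 − P(none) = 1 − (1 − 0.133)^15
= 1 − 0.11757 = 0.88243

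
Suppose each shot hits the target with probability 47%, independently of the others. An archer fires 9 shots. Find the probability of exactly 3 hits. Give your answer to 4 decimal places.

X ~ Binomial(n=9, p=0.47).
P(X=3) = C(9,3) · p^3 · (1−p)^6
= 84 · 0.10382 · 0.022164 = 0.193298

0.1933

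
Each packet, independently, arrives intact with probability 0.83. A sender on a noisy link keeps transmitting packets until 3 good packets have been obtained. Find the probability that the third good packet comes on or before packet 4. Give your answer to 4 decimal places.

Finishing within 4 packets ⇔ at least 3 successes in the first 4. With X ~ Binomial(4, 0.83), P(Y ≤ 4) = 1 − P(X ≤ 2).
  k=0: C(4,0)·0.83^0·0.17^4 = 0.000835
  k=1: C(4,1)·0.83^1·0.17^3 = 0.016311
  k=2: C(4,2)·0.83^2·0.17^2 = 0.119455
1 − 0.136602 = 0.863398

0.8634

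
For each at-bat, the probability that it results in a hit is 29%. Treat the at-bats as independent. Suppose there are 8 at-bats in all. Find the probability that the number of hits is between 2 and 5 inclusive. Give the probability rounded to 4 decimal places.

X ~ Binomial(8, 0.29); P(2 ≤ X ≤ 5) = Σ C(8,k) p^k (1−p)^(8−k) over k:
  k=2: C(8,2)·0.29^2·0.71^6 = 0.301651
  k=3: C(8,3)·0.29^3·0.71^5 = 0.246419
  k=4: C(8,4)·0.29^4·0.71^4 = 0.125812
  k=5: C(8,5)·0.29^5·0.71^3 = 0.041111
Total = 0.714992

0.7150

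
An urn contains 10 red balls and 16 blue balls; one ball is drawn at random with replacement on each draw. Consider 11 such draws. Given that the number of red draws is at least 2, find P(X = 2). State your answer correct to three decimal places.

X ~ Binomial(11, 0.384615). Want P(X=2 | X≥2) = P(X=2) / P(X≥2).
P(X=2) = C(11,2)·0.384615^2·0.615385^9 = 0.10298
P(X≥2) = 1 − 0.00479 − 0.03295 = 0.96225
Ratio = 0.10298 / 0.96225 = 0.10702

0.107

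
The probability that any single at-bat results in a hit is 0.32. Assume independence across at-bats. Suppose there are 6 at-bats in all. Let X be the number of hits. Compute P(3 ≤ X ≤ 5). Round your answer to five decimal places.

0.29249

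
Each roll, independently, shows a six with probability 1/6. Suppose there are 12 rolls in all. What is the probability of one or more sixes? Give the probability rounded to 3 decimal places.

0.888

P(at least one) = 1 − P(none) = 1 − (1 − 0.166667)^12
= 1 − 0.11216 = 0.88784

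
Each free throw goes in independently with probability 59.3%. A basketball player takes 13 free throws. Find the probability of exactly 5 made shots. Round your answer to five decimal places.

0.07106

X ~ Binomial(n=13, p=0.593).
P(X=5) = C(13,5) · p^5 · (1−p)^8
= 1287 · 0.073329 · 0.00075293 = 0.0710571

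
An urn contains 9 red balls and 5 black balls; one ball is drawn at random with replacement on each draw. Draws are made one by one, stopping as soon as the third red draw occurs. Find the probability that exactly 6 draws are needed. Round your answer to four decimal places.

0.1210

Y = trial on which the third success occurs; negative binomial, r=3, p=0.642857.
P(Y=6) = C(5,2) · p^3 · (1−p)^3
= 10 · 0.26567 · 0.045554 = 0.121023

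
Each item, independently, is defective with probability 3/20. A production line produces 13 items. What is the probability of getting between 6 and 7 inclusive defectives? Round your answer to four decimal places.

0.0074

X ~ Binomial(13, 0.15); P(6 ≤ X ≤ 7) = Σ C(13,k) p^k (1−p)^(13−k) over k:
  k=6: C(13,6)·0.15^6·0.85^7 = 0.006266
  k=7: C(13,7)·0.15^7·0.85^6 = 0.001106
Total = 0.007372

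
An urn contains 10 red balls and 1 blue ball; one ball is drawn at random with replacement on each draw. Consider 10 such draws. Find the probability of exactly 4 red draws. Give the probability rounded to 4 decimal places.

0.0001

X ~ Binomial(n=10, p=0.909091).
P(X=4) = C(10,4) · p^4 · (1−p)^6
= 210 · 0.68301 · 5.6447e-07 = 0.000081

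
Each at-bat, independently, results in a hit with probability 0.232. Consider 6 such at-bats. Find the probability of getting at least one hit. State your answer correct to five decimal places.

0.79480

P(at least one) = 1 − P(none) = 1 − (1 − 0.232)^6
= 1 − 0.2051953 = 0.7948047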